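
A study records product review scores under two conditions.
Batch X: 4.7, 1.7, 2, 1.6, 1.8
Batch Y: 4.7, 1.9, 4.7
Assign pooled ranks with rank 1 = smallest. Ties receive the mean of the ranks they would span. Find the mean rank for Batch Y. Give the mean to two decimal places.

6.00

Sorted (ascending): 1.6, 1.7, 1.8, 1.9, 2, 4.7, 4.7, 4.7
The 3 values of 4.7 occupy positions 6–8 → average rank 7.
Batch Y values → pooled ranks: 4.7→7, 1.9→4, 4.7→7
Mean rank = (7 + 4 + 7) / 3 = 6.00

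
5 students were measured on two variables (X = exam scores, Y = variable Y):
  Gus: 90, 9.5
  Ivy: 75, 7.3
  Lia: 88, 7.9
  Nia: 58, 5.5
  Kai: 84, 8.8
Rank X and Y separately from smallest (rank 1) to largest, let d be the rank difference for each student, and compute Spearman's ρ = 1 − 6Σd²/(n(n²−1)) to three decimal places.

0.900

Ranks of variable 1: 5, 2, 4, 1, 3
Ranks of variable 2: 5, 2, 3, 1, 4
d = r₁ − r₂: 0, 0, 1, 0, -1
d²: 0, 0, 1, 0, 1; Σd² = 2
ρ = 1 − 6·2/(5·24) = 1 − 12/120 = 0.900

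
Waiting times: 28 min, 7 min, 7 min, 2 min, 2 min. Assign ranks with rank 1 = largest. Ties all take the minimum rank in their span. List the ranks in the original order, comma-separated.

Sorted (descending): 28, 7, 7, 2, 2
The 2 values of 7 occupy positions 2–3 → each gets rank 2.
The 2 values of 2 occupy positions 4–5 → each gets rank 4.

1, 2, 2, 4, 4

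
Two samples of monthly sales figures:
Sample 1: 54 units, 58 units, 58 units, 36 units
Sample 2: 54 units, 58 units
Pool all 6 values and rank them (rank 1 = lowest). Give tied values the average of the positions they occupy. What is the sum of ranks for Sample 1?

13.5

Sorted (ascending): 36, 54, 54, 58, 58, 58
The 2 values of 54 occupy positions 2–3 → average rank (2+3)/2 = 2.5.
The 3 values of 58 occupy positions 4–6 → average rank 5.
Sample 1 values → pooled ranks: 54→2.5, 58→5, 58→5, 36→1
Rank sum = 2.5 + 5 + 5 + 1 = 13.5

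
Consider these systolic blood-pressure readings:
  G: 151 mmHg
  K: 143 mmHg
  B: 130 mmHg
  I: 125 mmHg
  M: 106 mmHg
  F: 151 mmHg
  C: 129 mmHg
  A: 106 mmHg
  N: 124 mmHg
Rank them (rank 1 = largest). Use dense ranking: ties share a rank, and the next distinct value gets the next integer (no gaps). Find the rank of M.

7

Sorted (descending): 151, 151, 143, 130, 129, 125, 124, 106, 106
The 2 values of 151 share dense rank 1.
The 2 values of 106 share dense rank 7.
Remaining distinct values take the next consecutive integers.
M has value 106 mmHg → rank 7.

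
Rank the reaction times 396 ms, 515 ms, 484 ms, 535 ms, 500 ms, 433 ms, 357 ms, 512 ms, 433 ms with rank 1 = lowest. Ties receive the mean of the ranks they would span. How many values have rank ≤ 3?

Sorted (ascending): 357, 396, 433, 433, 484, 500, 512, 515, 535
The 2 values of 433 occupy positions 3–4 → average rank (3+4)/2 = 3.5.
Ranks ≤ 3: {1, 2} → 2 values.

2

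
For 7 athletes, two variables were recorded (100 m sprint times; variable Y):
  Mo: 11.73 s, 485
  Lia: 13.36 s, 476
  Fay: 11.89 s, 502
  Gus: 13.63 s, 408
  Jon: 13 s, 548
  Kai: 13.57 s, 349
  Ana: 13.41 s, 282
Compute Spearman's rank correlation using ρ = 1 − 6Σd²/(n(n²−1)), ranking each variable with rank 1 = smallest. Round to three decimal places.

-0.714

Ranks of variable 1: 1, 4, 2, 7, 3, 6, 5
Ranks of variable 2: 5, 4, 6, 3, 7, 2, 1
d = r₁ − r₂: -4, 0, -4, 4, -4, 4, 4
d²: 16, 0, 16, 16, 16, 16, 16; Σd² = 96
ρ = 1 − 6·96/(7·48) = 1 − 576/336 = -0.714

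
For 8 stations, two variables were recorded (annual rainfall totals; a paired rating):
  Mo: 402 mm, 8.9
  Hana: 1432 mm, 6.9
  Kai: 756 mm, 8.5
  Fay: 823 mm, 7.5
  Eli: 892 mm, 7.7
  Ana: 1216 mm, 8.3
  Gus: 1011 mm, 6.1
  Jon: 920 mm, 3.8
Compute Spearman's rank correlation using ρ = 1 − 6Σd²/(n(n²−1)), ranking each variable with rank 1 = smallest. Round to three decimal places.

-0.595

Ranks of variable 1: 1, 8, 2, 3, 4, 7, 6, 5
Ranks of variable 2: 8, 3, 7, 4, 5, 6, 2, 1
d = r₁ − r₂: -7, 5, -5, -1, -1, 1, 4, 4
d²: 49, 25, 25, 1, 1, 1, 16, 16; Σd² = 134
ρ = 1 − 6·134/(8·63) = 1 − 804/504 = -0.595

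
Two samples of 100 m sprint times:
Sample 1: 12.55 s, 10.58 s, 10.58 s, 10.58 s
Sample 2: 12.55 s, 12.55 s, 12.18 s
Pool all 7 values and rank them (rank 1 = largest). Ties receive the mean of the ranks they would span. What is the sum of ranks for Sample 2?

8

Sorted (descending): 12.55, 12.55, 12.55, 12.18, 10.58, 10.58, 10.58
The 3 values of 12.55 occupy positions 1–3 → average rank 2.
The 3 values of 10.58 occupy positions 5–7 → average rank 6.
Sample 2 values → pooled ranks: 12.55→2, 12.55→2, 12.18→4
Rank sum = 2 + 2 + 4 = 8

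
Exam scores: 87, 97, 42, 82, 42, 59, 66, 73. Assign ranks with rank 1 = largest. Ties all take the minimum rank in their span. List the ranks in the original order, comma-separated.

Sorted (descending): 97, 87, 82, 73, 66, 59, 42, 42
The 2 values of 42 occupy positions 7–8 → each gets rank 7.

2, 1, 7, 3, 7, 6, 5, 4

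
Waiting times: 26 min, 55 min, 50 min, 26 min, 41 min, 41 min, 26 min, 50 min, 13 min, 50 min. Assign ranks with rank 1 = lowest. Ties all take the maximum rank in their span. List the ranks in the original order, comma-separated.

Sorted (ascending): 13, 26, 26, 26, 41, 41, 50, 50, 50, 55
The 3 values of 26 occupy positions 2–4 → each gets rank 4.
The 2 values of 41 occupy positions 5–6 → each gets rank 6.
The 3 values of 50 occupy positions 7–9 → each gets rank 9.

4, 10, 9, 4, 6, 6, 4, 9, 1, 9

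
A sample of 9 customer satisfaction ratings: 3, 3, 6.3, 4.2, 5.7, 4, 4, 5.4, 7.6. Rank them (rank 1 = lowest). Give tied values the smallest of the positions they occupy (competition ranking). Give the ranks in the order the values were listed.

1, 1, 8, 5, 7, 3, 3, 6, 9

Sorted (ascending): 3, 3, 4, 4, 4.2, 5.4, 5.7, 6.3, 7.6
The 2 values of 3 occupy positions 1–2 → each gets rank 1.
The 2 values of 4 occupy positions 3–4 → each gets rank 3.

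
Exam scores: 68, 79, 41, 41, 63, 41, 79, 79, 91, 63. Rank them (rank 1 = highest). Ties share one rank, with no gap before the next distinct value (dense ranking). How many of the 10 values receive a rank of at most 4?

Sorted (descending): 91, 79, 79, 79, 68, 63, 63, 41, 41, 41
The 3 values of 79 share dense rank 2.
The 2 values of 63 share dense rank 4.
The 3 values of 41 share dense rank 5.
Remaining distinct values take the next consecutive integers.
Ranks ≤ 4: {1, 2, 2, 2, 3, 4, 4} → 7 values.

7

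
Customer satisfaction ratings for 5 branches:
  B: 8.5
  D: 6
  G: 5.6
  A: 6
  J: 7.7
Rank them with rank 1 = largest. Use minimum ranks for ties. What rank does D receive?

3

Sorted (descending): 8.5, 7.7, 6, 6, 5.6
The 2 values of 6 occupy positions 3–4 → each gets rank 3.
D has value 6 → rank 3.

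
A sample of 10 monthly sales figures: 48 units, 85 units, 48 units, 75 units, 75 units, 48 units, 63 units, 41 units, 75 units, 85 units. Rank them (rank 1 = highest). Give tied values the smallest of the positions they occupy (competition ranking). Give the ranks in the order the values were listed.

7, 1, 7, 3, 3, 7, 6, 10, 3, 1

Sorted (descending): 85, 85, 75, 75, 75, 63, 48, 48, 48, 41
The 2 values of 85 occupy positions 1–2 → each gets rank 1.
The 3 values of 75 occupy positions 3–5 → each gets rank 3.
The 3 values of 48 occupy positions 7–9 → each gets rank 7.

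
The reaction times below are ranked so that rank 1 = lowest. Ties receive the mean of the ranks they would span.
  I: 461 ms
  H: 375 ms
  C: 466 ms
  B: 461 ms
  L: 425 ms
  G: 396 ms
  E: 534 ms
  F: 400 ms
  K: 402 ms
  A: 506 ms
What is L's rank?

Sorted (ascending): 375, 396, 400, 402, 425, 461, 461, 466, 506, 534
The 2 values of 461 occupy positions 6–7 → average rank (6+7)/2 = 6.5.
L has value 425 ms → rank 5.

5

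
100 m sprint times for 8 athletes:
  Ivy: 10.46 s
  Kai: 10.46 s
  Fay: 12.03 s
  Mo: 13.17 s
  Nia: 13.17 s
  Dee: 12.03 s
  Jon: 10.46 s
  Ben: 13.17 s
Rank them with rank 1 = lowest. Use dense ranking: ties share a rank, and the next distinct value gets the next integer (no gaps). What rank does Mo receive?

Sorted (ascending): 10.46, 10.46, 10.46, 12.03, 12.03, 13.17, 13.17, 13.17
The 3 values of 10.46 share dense rank 1.
The 2 values of 12.03 share dense rank 2.
The 3 values of 13.17 share dense rank 3.
Mo has value 13.17 s → rank 3.

3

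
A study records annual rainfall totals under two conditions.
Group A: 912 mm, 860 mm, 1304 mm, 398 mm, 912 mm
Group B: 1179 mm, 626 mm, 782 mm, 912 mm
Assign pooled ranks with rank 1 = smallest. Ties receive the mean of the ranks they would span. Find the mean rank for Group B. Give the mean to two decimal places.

4.75

Sorted (ascending): 398, 626, 782, 860, 912, 912, 912, 1179, 1304
The 3 values of 912 occupy positions 5–7 → average rank 6.
Group B values → pooled ranks: 1179→8, 626→2, 782→3, 912→6
Mean rank = (8 + 2 + 3 + 6) / 4 = 4.75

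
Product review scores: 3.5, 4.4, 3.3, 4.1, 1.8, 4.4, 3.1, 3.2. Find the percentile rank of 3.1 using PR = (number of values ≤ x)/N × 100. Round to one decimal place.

25.0

N = 8.
Strictly below 3.1: 1. Equal to 3.1: 1.
PR = 2/8 × 100 = 25.0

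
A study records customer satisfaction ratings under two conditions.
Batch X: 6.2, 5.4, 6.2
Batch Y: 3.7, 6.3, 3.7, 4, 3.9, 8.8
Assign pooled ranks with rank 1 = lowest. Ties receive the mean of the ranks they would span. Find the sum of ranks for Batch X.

Sorted (ascending): 3.7, 3.7, 3.9, 4, 5.4, 6.2, 6.2, 6.3, 8.8
The 2 values of 3.7 occupy positions 1–2 → average rank (1+2)/2 = 1.5.
The 2 values of 6.2 occupy positions 6–7 → average rank (6+7)/2 = 6.5.
Batch X values → pooled ranks: 6.2→6.5, 5.4→5, 6.2→6.5
Rank sum = 6.5 + 5 + 6.5 = 18

18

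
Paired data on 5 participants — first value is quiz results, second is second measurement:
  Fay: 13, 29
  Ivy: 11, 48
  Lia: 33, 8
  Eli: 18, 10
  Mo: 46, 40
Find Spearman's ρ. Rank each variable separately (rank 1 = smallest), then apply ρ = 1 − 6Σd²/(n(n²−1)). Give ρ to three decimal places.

-0.400

Ranks of variable 1: 2, 1, 4, 3, 5
Ranks of variable 2: 3, 5, 1, 2, 4
d = r₁ − r₂: -1, -4, 3, 1, 1
d²: 1, 16, 9, 1, 1; Σd² = 28
ρ = 1 − 6·28/(5·24) = 1 − 168/120 = -0.400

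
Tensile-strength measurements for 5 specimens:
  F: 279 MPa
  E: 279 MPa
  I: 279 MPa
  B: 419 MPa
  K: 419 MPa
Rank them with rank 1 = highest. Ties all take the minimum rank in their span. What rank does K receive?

Sorted (descending): 419, 419, 279, 279, 279
The 2 values of 419 occupy positions 1–2 → each gets rank 1.
The 3 values of 279 occupy positions 3–5 → each gets rank 3.
K has value 419 MPa → rank 1.

1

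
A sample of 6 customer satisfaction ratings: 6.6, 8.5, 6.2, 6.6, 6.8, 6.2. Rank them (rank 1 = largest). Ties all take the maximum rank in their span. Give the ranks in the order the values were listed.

Sorted (descending): 8.5, 6.8, 6.6, 6.6, 6.2, 6.2
The 2 values of 6.6 occupy positions 3–4 → each gets rank 4.
The 2 values of 6.2 occupy positions 5–6 → each gets rank 6.

4, 1, 6, 4, 2, 6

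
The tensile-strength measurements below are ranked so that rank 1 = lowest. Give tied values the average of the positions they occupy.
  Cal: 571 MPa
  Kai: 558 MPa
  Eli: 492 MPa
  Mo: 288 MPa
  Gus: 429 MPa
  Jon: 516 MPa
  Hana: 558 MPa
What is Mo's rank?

Sorted (ascending): 288, 429, 492, 516, 558, 558, 571
The 2 values of 558 occupy positions 5–6 → average rank (5+6)/2 = 5.5.
Mo has value 288 MPa → rank 1.

1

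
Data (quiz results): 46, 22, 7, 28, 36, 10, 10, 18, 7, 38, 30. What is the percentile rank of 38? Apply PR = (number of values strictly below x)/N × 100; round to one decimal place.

N = 11.
Strictly below 38: 9. Equal to 38: 1.
PR = 9/11 × 100 = 81.8

81.8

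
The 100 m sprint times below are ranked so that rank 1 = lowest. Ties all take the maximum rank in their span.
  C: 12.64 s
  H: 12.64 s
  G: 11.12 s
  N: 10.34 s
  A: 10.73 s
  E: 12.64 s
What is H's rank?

Sorted (ascending): 10.34, 10.73, 11.12, 12.64, 12.64, 12.64
The 3 values of 12.64 occupy positions 4–6 → each gets rank 6.
H has value 12.64 s → rank 6.

6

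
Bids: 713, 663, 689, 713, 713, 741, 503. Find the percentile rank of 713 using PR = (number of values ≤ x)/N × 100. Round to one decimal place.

N = 7.
Strictly below 713: 3. Equal to 713: 3.
PR = 6/7 × 100 = 85.7

85.7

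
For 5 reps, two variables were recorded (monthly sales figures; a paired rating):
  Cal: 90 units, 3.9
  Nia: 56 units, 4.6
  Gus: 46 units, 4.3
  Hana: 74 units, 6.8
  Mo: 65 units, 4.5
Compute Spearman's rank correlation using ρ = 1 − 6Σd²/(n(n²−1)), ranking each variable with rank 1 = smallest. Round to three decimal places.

Ranks of variable 1: 5, 2, 1, 4, 3
Ranks of variable 2: 1, 4, 2, 5, 3
d = r₁ − r₂: 4, -2, -1, -1, 0
d²: 16, 4, 1, 1, 0; Σd² = 22
ρ = 1 − 6·22/(5·24) = 1 − 132/120 = -0.100

-0.100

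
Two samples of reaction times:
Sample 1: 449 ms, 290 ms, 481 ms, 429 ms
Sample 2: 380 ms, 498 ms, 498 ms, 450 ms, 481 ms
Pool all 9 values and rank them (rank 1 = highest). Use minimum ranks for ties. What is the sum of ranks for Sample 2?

Sorted (descending): 498, 498, 481, 481, 450, 449, 429, 380, 290
The 2 values of 498 occupy positions 1–2 → each gets rank 1.
The 2 values of 481 occupy positions 3–4 → each gets rank 3.
Sample 2 values → pooled ranks: 380→8, 498→1, 498→1, 450→5, 481→3
Rank sum = 8 + 1 + 1 + 5 + 3 = 18

18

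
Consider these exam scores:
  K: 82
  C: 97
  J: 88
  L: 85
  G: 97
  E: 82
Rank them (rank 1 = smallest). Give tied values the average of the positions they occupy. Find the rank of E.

Sorted (ascending): 82, 82, 85, 88, 97, 97
The 2 values of 82 occupy positions 1–2 → average rank (1+2)/2 = 1.5.
The 2 values of 97 occupy positions 5–6 → average rank (5+6)/2 = 5.5.
E has value 82 → rank 1.5.

1.5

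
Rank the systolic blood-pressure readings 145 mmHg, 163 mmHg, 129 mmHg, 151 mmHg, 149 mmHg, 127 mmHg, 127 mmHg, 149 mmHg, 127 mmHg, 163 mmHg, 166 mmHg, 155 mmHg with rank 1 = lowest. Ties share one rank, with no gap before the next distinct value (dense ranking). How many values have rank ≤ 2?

4

Sorted (ascending): 127, 127, 127, 129, 145, 149, 149, 151, 155, 163, 163, 166
The 3 values of 127 share dense rank 1.
The 2 values of 149 share dense rank 4.
The 2 values of 163 share dense rank 7.
Remaining distinct values take the next consecutive integers.
Ranks ≤ 2: {1, 1, 1, 2} → 4 values.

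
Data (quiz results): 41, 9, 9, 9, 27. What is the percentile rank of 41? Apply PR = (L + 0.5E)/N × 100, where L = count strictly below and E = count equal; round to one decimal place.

90.0

N = 5.
Strictly below 41: 4. Equal to 41: 1.
PR = (4 + 0.5·1)/5 × 100 = 90.0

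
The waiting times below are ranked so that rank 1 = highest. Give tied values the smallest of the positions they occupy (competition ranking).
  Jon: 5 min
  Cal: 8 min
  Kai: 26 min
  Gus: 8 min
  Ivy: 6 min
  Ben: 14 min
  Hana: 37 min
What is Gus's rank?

4

Sorted (descending): 37, 26, 14, 8, 8, 6, 5
The 2 values of 8 occupy positions 4–5 → each gets rank 4.
Gus has value 8 min → rank 4.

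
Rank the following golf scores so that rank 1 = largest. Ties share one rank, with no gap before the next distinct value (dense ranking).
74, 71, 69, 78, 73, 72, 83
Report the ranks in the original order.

3, 6, 7, 2, 4, 5, 1

Sorted (descending): 83, 78, 74, 73, 72, 71, 69
No ties — each value takes its position as its rank.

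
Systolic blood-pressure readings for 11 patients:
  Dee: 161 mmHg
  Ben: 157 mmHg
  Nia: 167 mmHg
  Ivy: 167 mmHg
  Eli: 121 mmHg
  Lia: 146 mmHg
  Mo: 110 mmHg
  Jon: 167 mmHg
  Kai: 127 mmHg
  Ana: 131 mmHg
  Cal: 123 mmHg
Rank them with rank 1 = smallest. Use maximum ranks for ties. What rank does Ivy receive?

Sorted (ascending): 110, 121, 123, 127, 131, 146, 157, 161, 167, 167, 167
The 3 values of 167 occupy positions 9–11 → each gets rank 11.
Ivy has value 167 mmHg → rank 11.

11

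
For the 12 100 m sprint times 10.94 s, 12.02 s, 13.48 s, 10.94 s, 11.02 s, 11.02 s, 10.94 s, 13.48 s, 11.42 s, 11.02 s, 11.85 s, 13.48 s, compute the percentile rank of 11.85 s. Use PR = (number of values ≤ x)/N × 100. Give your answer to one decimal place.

N = 12.
Strictly below 11.85: 7. Equal to 11.85: 1.
PR = 8/12 × 100 = 66.7

66.7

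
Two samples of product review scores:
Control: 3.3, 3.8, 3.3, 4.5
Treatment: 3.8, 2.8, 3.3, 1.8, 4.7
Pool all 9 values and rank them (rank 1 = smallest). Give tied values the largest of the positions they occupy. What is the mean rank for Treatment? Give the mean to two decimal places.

4.80

Sorted (ascending): 1.8, 2.8, 3.3, 3.3, 3.3, 3.8, 3.8, 4.5, 4.7
The 3 values of 3.3 occupy positions 3–5 → each gets rank 5.
The 2 values of 3.8 occupy positions 6–7 → each gets rank 7.
Treatment values → pooled ranks: 3.8→7, 2.8→2, 3.3→5, 1.8→1, 4.7→9
Mean rank = (7 + 2 + 5 + 1 + 9) / 5 = 4.80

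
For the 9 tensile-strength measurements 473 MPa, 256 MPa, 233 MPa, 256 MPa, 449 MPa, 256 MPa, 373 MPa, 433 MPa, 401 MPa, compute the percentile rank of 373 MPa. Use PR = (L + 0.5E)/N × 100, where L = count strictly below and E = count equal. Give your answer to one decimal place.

N = 9.
Strictly below 373: 4. Equal to 373: 1.
PR = (4 + 0.5·1)/9 × 100 = 50.0

50.0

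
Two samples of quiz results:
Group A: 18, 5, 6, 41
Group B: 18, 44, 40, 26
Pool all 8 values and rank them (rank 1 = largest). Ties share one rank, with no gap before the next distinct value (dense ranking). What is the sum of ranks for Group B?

Sorted (descending): 44, 41, 40, 26, 18, 18, 6, 5
The 2 values of 18 share dense rank 5.
Remaining distinct values take the next consecutive integers.
Group B values → pooled ranks: 18→5, 44→1, 40→3, 26→4
Rank sum = 5 + 1 + 3 + 4 = 13

13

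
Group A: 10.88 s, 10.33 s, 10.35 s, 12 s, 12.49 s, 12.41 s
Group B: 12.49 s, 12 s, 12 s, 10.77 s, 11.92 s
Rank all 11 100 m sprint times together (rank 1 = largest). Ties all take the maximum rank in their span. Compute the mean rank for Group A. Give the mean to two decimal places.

6.67

Sorted (descending): 12.49, 12.49, 12.41, 12, 12, 12, 11.92, 10.88, 10.77, 10.35, 10.33
The 2 values of 12.49 occupy positions 1–2 → each gets rank 2.
The 3 values of 12 occupy positions 4–6 → each gets rank 6.
Group A values → pooled ranks: 10.88→8, 10.33→11, 10.35→10, 12→6, 12.49→2, 12.41→3
Mean rank = (8 + 11 + 10 + 6 + 2 + 3) / 6 = 6.67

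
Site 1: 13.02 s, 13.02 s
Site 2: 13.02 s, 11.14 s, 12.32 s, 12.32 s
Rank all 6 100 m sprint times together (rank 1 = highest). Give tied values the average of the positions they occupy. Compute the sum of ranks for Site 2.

Sorted (descending): 13.02, 13.02, 13.02, 12.32, 12.32, 11.14
The 3 values of 13.02 occupy positions 1–3 → average rank 2.
The 2 values of 12.32 occupy positions 4–5 → average rank (4+5)/2 = 4.5.
Site 2 values → pooled ranks: 13.02→2, 11.14→6, 12.32→4.5, 12.32→4.5
Rank sum = 2 + 6 + 4.5 + 4.5 = 17

17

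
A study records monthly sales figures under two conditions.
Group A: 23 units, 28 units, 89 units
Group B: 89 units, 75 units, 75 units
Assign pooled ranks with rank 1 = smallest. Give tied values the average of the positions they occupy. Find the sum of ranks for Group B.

12.5

Sorted (ascending): 23, 28, 75, 75, 89, 89
The 2 values of 75 occupy positions 3–4 → average rank (3+4)/2 = 3.5.
The 2 values of 89 occupy positions 5–6 → average rank (5+6)/2 = 5.5.
Group B values → pooled ranks: 89→5.5, 75→3.5, 75→3.5
Rank sum = 5.5 + 3.5 + 3.5 = 12.5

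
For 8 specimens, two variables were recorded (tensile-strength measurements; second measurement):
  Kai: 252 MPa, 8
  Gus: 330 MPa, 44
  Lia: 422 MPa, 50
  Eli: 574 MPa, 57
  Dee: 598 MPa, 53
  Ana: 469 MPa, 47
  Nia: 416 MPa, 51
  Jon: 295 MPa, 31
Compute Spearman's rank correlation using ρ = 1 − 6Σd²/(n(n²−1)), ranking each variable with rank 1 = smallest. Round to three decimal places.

0.881

Ranks of variable 1: 1, 3, 5, 7, 8, 6, 4, 2
Ranks of variable 2: 1, 3, 5, 8, 7, 4, 6, 2
d = r₁ − r₂: 0, 0, 0, -1, 1, 2, -2, 0
d²: 0, 0, 0, 1, 1, 4, 4, 0; Σd² = 10
ρ = 1 − 6·10/(8·63) = 1 − 60/504 = 0.881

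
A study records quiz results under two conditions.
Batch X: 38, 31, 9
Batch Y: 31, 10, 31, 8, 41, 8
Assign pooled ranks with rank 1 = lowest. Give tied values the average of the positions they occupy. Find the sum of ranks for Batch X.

Sorted (ascending): 8, 8, 9, 10, 31, 31, 31, 38, 41
The 2 values of 8 occupy positions 1–2 → average rank (1+2)/2 = 1.5.
The 3 values of 31 occupy positions 5–7 → average rank 6.
Batch X values → pooled ranks: 38→8, 31→6, 9→3
Rank sum = 8 + 6 + 3 = 17

17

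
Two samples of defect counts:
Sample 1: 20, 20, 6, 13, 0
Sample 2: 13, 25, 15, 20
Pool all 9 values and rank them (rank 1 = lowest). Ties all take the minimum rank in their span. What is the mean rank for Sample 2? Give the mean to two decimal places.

5.75

Sorted (ascending): 0, 6, 13, 13, 15, 20, 20, 20, 25
The 2 values of 13 occupy positions 3–4 → each gets rank 3.
The 3 values of 20 occupy positions 6–8 → each gets rank 6.
Sample 2 values → pooled ranks: 13→3, 25→9, 15→5, 20→6
Mean rank = (3 + 9 + 5 + 6) / 4 = 5.75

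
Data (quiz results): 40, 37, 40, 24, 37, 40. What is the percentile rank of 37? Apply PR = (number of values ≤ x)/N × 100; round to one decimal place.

N = 6.
Strictly below 37: 1. Equal to 37: 2.
PR = 3/6 × 100 = 50.0

50.0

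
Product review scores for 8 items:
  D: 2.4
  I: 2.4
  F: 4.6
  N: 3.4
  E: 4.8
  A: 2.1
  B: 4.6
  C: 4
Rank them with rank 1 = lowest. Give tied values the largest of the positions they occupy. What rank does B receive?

Sorted (ascending): 2.1, 2.4, 2.4, 3.4, 4, 4.6, 4.6, 4.8
The 2 values of 2.4 occupy positions 2–3 → each gets rank 3.
The 2 values of 4.6 occupy positions 6–7 → each gets rank 7.
B has value 4.6 → rank 7.

7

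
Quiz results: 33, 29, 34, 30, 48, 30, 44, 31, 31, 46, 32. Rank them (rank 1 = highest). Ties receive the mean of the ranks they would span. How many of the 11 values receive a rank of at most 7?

6

Sorted (descending): 48, 46, 44, 34, 33, 32, 31, 31, 30, 30, 29
The 2 values of 31 occupy positions 7–8 → average rank (7+8)/2 = 7.5.
The 2 values of 30 occupy positions 9–10 → average rank (9+10)/2 = 9.5.
Ranks ≤ 7: {1, 2, 3, 4, 5, 6} → 6 values.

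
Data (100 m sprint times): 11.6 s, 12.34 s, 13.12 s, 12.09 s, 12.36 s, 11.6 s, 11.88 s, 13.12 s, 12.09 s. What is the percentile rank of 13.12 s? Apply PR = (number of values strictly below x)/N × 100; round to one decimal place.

77.8

N = 9.
Strictly below 13.12: 7. Equal to 13.12: 2.
PR = 7/9 × 100 = 77.8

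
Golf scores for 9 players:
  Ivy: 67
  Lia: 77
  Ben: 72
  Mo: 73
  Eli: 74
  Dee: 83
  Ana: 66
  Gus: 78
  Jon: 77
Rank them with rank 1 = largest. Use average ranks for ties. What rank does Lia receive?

3.5

Sorted (descending): 83, 78, 77, 77, 74, 73, 72, 67, 66
The 2 values of 77 occupy positions 3–4 → average rank (3+4)/2 = 3.5.
Lia has value 77 → rank 3.5.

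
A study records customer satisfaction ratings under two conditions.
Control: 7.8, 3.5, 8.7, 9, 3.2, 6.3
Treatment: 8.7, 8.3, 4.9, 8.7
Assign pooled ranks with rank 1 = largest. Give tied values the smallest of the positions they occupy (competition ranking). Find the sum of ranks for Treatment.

Sorted (descending): 9, 8.7, 8.7, 8.7, 8.3, 7.8, 6.3, 4.9, 3.5, 3.2
The 3 values of 8.7 occupy positions 2–4 → each gets rank 2.
Treatment values → pooled ranks: 8.7→2, 8.3→5, 4.9→8, 8.7→2
Rank sum = 2 + 5 + 8 + 2 = 17

17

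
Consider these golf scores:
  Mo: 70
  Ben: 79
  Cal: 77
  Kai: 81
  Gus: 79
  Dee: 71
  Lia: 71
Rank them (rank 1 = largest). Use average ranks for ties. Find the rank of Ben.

2.5

Sorted (descending): 81, 79, 79, 77, 71, 71, 70
The 2 values of 79 occupy positions 2–3 → average rank (2+3)/2 = 2.5.
The 2 values of 71 occupy positions 5–6 → average rank (5+6)/2 = 5.5.
Ben has value 79 → rank 2.5.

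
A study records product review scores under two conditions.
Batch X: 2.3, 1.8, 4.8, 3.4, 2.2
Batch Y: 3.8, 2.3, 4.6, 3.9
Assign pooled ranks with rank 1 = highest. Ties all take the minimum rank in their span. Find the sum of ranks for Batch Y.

Sorted (descending): 4.8, 4.6, 3.9, 3.8, 3.4, 2.3, 2.3, 2.2, 1.8
The 2 values of 2.3 occupy positions 6–7 → each gets rank 6.
Batch Y values → pooled ranks: 3.8→4, 2.3→6, 4.6→2, 3.9→3
Rank sum = 4 + 6 + 2 + 3 = 15

15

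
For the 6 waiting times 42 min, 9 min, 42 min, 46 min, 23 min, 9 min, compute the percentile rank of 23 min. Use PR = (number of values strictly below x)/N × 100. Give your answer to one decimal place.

N = 6.
Strictly below 23: 2. Equal to 23: 1.
PR = 2/6 × 100 = 33.3

33.3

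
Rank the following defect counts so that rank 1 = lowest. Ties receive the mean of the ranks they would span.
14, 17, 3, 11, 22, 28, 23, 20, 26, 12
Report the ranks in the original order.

4, 5, 1, 2, 7, 10, 8, 6, 9, 3

Sorted (ascending): 3, 11, 12, 14, 17, 20, 22, 23, 26, 28
No ties — each value takes its position as its rank.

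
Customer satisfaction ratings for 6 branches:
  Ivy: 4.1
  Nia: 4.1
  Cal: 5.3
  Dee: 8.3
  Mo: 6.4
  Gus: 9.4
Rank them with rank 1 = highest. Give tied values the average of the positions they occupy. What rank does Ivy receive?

5.5

Sorted (descending): 9.4, 8.3, 6.4, 5.3, 4.1, 4.1
The 2 values of 4.1 occupy positions 5–6 → average rank (5+6)/2 = 5.5.
Ivy has value 4.1 → rank 5.5.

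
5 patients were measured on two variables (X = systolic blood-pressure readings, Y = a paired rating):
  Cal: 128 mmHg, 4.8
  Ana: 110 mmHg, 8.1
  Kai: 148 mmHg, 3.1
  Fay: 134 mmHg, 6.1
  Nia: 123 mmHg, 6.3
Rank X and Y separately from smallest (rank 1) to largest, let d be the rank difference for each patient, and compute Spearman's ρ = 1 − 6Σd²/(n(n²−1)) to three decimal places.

Ranks of variable 1: 3, 1, 5, 4, 2
Ranks of variable 2: 2, 5, 1, 3, 4
d = r₁ − r₂: 1, -4, 4, 1, -2
d²: 1, 16, 16, 1, 4; Σd² = 38
ρ = 1 − 6·38/(5·24) = 1 − 228/120 = -0.900

-0.900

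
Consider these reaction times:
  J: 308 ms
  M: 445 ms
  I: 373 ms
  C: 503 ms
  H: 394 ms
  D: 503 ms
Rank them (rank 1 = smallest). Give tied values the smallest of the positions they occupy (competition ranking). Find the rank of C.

Sorted (ascending): 308, 373, 394, 445, 503, 503
The 2 values of 503 occupy positions 5–6 → each gets rank 5.
C has value 503 ms → rank 5.

5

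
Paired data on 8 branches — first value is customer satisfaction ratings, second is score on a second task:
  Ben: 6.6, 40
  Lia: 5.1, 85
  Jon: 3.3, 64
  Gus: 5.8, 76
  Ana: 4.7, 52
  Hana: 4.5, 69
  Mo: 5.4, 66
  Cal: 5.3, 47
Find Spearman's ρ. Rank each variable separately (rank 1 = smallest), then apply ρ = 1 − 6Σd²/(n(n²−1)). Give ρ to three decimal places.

Ranks of variable 1: 8, 4, 1, 7, 3, 2, 6, 5
Ranks of variable 2: 1, 8, 4, 7, 3, 6, 5, 2
d = r₁ − r₂: 7, -4, -3, 0, 0, -4, 1, 3
d²: 49, 16, 9, 0, 0, 16, 1, 9; Σd² = 100
ρ = 1 − 6·100/(8·63) = 1 − 600/504 = -0.190

-0.190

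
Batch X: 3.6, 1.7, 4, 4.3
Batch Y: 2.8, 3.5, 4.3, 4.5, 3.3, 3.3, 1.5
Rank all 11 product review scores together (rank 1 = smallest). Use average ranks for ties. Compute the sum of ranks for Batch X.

26.5

Sorted (ascending): 1.5, 1.7, 2.8, 3.3, 3.3, 3.5, 3.6, 4, 4.3, 4.3, 4.5
The 2 values of 3.3 occupy positions 4–5 → average rank (4+5)/2 = 4.5.
The 2 values of 4.3 occupy positions 9–10 → average rank (9+10)/2 = 9.5.
Batch X values → pooled ranks: 3.6→7, 1.7→2, 4→8, 4.3→9.5
Rank sum = 7 + 2 + 8 + 9.5 = 26.5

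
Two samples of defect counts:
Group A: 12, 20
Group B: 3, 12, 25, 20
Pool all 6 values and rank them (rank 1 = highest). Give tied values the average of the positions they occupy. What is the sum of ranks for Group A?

7

Sorted (descending): 25, 20, 20, 12, 12, 3
The 2 values of 20 occupy positions 2–3 → average rank (2+3)/2 = 2.5.
The 2 values of 12 occupy positions 4–5 → average rank (4+5)/2 = 4.5.
Group A values → pooled ranks: 12→4.5, 20→2.5
Rank sum = 4.5 + 2.5 = 7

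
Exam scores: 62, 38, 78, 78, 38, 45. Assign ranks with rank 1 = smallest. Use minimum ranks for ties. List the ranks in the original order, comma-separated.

Sorted (ascending): 38, 38, 45, 62, 78, 78
The 2 values of 38 occupy positions 1–2 → each gets rank 1.
The 2 values of 78 occupy positions 5–6 → each gets rank 5.

4, 1, 5, 5, 1, 3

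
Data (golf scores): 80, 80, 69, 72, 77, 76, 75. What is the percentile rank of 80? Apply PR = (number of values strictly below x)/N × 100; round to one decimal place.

N = 7.
Strictly below 80: 5. Equal to 80: 2.
PR = 5/7 × 100 = 71.4

71.4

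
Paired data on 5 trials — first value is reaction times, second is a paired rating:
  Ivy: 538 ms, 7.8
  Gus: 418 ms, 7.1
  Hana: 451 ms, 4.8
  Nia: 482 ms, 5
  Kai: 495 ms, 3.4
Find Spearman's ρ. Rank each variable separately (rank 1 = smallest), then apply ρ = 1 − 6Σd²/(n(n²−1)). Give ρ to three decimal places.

Ranks of variable 1: 5, 1, 2, 3, 4
Ranks of variable 2: 5, 4, 2, 3, 1
d = r₁ − r₂: 0, -3, 0, 0, 3
d²: 0, 9, 0, 0, 9; Σd² = 18
ρ = 1 − 6·18/(5·24) = 1 − 108/120 = 0.100

0.100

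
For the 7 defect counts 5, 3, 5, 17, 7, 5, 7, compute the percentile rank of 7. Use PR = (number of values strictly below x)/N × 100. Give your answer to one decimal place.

N = 7.
Strictly below 7: 4. Equal to 7: 2.
PR = 4/7 × 100 = 57.1

57.1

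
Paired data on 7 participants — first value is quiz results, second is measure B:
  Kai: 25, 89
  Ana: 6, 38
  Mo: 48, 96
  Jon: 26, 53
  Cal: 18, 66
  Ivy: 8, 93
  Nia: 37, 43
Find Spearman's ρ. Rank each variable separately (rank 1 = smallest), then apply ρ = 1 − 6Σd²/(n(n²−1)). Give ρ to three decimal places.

0.321

Ranks of variable 1: 4, 1, 7, 5, 3, 2, 6
Ranks of variable 2: 5, 1, 7, 3, 4, 6, 2
d = r₁ − r₂: -1, 0, 0, 2, -1, -4, 4
d²: 1, 0, 0, 4, 1, 16, 16; Σd² = 38
ρ = 1 − 6·38/(7·48) = 1 − 228/336 = 0.321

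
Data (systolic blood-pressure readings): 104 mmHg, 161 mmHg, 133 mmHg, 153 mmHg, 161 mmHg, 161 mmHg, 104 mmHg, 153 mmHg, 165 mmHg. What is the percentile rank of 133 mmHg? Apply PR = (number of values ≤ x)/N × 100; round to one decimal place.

N = 9.
Strictly below 133: 2. Equal to 133: 1.
PR = 3/9 × 100 = 33.3

33.3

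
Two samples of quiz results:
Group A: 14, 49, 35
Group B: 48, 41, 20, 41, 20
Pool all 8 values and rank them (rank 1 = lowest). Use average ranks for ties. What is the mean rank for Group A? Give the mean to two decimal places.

4.33

Sorted (ascending): 14, 20, 20, 35, 41, 41, 48, 49
The 2 values of 20 occupy positions 2–3 → average rank (2+3)/2 = 2.5.
The 2 values of 41 occupy positions 5–6 → average rank (5+6)/2 = 5.5.
Group A values → pooled ranks: 14→1, 49→8, 35→4
Mean rank = (1 + 8 + 4) / 3 = 4.33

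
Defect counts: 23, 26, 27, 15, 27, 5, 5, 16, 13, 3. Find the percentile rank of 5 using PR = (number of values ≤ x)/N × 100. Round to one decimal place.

N = 10.
Strictly below 5: 1. Equal to 5: 2.
PR = 3/10 × 100 = 30.0

30.0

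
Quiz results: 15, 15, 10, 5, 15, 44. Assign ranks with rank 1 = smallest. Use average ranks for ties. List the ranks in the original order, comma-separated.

Sorted (ascending): 5, 10, 15, 15, 15, 44
The 3 values of 15 occupy positions 3–5 → average rank 4.

4, 4, 2, 1, 4, 6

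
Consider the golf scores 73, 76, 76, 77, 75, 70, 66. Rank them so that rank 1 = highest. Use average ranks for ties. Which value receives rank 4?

Sorted (descending): 77, 76, 76, 75, 73, 70, 66
The 2 values of 76 occupy positions 2–3 → average rank (2+3)/2 = 2.5.
Rank 4 → value 75.

75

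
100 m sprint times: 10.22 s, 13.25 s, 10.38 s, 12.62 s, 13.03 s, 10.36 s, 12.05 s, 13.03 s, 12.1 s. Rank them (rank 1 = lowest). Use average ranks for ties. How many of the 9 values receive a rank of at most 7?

6

Sorted (ascending): 10.22, 10.36, 10.38, 12.05, 12.1, 12.62, 13.03, 13.03, 13.25
The 2 values of 13.03 occupy positions 7–8 → average rank (7+8)/2 = 7.5.
Ranks ≤ 7: {1, 2, 3, 4, 5, 6} → 6 values.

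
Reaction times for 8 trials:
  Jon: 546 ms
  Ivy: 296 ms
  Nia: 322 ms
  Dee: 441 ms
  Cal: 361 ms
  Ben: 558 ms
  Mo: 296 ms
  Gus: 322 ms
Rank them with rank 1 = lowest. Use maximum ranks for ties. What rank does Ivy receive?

Sorted (ascending): 296, 296, 322, 322, 361, 441, 546, 558
The 2 values of 296 occupy positions 1–2 → each gets rank 2.
The 2 values of 322 occupy positions 3–4 → each gets rank 4.
Ivy has value 296 ms → rank 2.

2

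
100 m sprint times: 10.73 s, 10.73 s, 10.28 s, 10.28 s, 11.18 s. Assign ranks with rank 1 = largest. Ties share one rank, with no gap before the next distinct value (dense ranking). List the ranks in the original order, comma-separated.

Sorted (descending): 11.18, 10.73, 10.73, 10.28, 10.28
The 2 values of 10.73 share dense rank 2.
The 2 values of 10.28 share dense rank 3.
Remaining distinct values take the next consecutive integers.

2, 2, 3, 3, 1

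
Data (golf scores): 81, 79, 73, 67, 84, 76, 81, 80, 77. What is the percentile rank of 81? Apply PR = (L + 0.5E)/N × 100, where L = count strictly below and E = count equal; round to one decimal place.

N = 9.
Strictly below 81: 6. Equal to 81: 2.
PR = (6 + 0.5·2)/9 × 100 = 77.8

77.8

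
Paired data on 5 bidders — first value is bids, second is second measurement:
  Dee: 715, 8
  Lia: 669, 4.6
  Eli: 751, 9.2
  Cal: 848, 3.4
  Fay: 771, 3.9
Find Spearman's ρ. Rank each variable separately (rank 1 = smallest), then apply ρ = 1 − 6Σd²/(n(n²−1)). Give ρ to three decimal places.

Ranks of variable 1: 2, 1, 3, 5, 4
Ranks of variable 2: 4, 3, 5, 1, 2
d = r₁ − r₂: -2, -2, -2, 4, 2
d²: 4, 4, 4, 16, 4; Σd² = 32
ρ = 1 − 6·32/(5·24) = 1 − 192/120 = -0.600

-0.600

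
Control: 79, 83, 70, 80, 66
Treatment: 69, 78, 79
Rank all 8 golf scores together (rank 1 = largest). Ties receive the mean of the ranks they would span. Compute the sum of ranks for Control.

20.5

Sorted (descending): 83, 80, 79, 79, 78, 70, 69, 66
The 2 values of 79 occupy positions 3–4 → average rank (3+4)/2 = 3.5.
Control values → pooled ranks: 79→3.5, 83→1, 70→6, 80→2, 66→8
Rank sum = 3.5 + 1 + 6 + 2 + 8 = 20.5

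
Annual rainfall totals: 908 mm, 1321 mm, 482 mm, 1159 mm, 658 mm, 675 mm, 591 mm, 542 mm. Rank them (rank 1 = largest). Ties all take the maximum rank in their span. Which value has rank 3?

908

Sorted (descending): 1321, 1159, 908, 675, 658, 591, 542, 482
No ties — each value takes its position as its rank.
Rank 3 → value 908.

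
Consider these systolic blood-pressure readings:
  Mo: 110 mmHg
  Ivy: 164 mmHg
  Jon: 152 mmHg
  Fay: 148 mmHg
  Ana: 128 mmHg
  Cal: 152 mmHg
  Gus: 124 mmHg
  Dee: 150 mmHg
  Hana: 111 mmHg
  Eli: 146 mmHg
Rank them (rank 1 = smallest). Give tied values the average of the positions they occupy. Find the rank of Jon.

Sorted (ascending): 110, 111, 124, 128, 146, 148, 150, 152, 152, 164
The 2 values of 152 occupy positions 8–9 → average rank (8+9)/2 = 8.5.
Jon has value 152 mmHg → rank 8.5.

8.5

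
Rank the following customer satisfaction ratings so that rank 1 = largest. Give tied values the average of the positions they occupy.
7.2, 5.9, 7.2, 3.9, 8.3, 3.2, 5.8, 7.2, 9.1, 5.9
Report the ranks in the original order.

4, 6.5, 4, 9, 2, 10, 8, 4, 1, 6.5

Sorted (descending): 9.1, 8.3, 7.2, 7.2, 7.2, 5.9, 5.9, 5.8, 3.9, 3.2
The 3 values of 7.2 occupy positions 3–5 → average rank 4.
The 2 values of 5.9 occupy positions 6–7 → average rank (6+7)/2 = 6.5.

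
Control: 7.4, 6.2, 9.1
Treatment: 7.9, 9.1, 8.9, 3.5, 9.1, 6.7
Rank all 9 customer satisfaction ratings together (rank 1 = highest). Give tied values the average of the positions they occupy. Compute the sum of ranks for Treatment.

Sorted (descending): 9.1, 9.1, 9.1, 8.9, 7.9, 7.4, 6.7, 6.2, 3.5
The 3 values of 9.1 occupy positions 1–3 → average rank 2.
Treatment values → pooled ranks: 7.9→5, 9.1→2, 8.9→4, 3.5→9, 9.1→2, 6.7→7
Rank sum = 5 + 2 + 4 + 9 + 2 + 7 = 29

29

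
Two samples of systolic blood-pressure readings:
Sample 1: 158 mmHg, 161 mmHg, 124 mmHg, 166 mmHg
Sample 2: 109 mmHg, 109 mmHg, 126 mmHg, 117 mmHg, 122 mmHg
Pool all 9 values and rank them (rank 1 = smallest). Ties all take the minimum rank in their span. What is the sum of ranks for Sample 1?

29

Sorted (ascending): 109, 109, 117, 122, 124, 126, 158, 161, 166
The 2 values of 109 occupy positions 1–2 → each gets rank 1.
Sample 1 values → pooled ranks: 158→7, 161→8, 124→5, 166→9
Rank sum = 7 + 8 + 5 + 9 = 29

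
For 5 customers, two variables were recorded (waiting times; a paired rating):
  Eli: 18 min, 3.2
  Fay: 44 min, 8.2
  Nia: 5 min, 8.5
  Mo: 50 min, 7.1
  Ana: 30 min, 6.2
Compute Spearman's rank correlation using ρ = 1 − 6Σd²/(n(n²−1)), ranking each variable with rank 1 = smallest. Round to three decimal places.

Ranks of variable 1: 2, 4, 1, 5, 3
Ranks of variable 2: 1, 4, 5, 3, 2
d = r₁ − r₂: 1, 0, -4, 2, 1
d²: 1, 0, 16, 4, 1; Σd² = 22
ρ = 1 − 6·22/(5·24) = 1 − 132/120 = -0.100

-0.100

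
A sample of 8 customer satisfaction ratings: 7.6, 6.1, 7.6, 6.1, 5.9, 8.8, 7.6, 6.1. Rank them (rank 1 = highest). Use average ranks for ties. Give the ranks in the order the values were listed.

Sorted (descending): 8.8, 7.6, 7.6, 7.6, 6.1, 6.1, 6.1, 5.9
The 3 values of 7.6 occupy positions 2–4 → average rank 3.
The 3 values of 6.1 occupy positions 5–7 → average rank 6.

3, 6, 3, 6, 8, 1, 3, 6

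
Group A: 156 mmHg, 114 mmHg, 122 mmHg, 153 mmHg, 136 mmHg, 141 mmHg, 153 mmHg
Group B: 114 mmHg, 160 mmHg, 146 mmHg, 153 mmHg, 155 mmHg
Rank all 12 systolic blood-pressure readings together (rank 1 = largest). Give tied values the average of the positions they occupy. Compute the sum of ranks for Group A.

50.5

Sorted (descending): 160, 156, 155, 153, 153, 153, 146, 141, 136, 122, 114, 114
The 3 values of 153 occupy positions 4–6 → average rank 5.
The 2 values of 114 occupy positions 11–12 → average rank (11+12)/2 = 11.5.
Group A values → pooled ranks: 156→2, 114→11.5, 122→10, 153→5, 136→9, 141→8, 153→5
Rank sum = 2 + 11.5 + 10 + 5 + 9 + 8 + 5 = 50.5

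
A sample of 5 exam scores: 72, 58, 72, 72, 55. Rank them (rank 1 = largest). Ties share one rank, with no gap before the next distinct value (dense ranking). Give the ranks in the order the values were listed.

Sorted (descending): 72, 72, 72, 58, 55
The 3 values of 72 share dense rank 1.
Remaining distinct values take the next consecutive integers.

1, 2, 1, 1, 3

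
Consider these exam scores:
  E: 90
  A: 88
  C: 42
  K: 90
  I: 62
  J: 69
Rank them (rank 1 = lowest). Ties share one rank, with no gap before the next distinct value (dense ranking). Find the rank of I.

2

Sorted (ascending): 42, 62, 69, 88, 90, 90
The 2 values of 90 share dense rank 5.
Remaining distinct values take the next consecutive integers.
I has value 62 → rank 2.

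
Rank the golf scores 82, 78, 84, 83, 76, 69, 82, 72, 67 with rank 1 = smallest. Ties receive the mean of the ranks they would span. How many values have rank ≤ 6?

Sorted (ascending): 67, 69, 72, 76, 78, 82, 82, 83, 84
The 2 values of 82 occupy positions 6–7 → average rank (6+7)/2 = 6.5.
Ranks ≤ 6: {1, 2, 3, 4, 5} → 5 values.

5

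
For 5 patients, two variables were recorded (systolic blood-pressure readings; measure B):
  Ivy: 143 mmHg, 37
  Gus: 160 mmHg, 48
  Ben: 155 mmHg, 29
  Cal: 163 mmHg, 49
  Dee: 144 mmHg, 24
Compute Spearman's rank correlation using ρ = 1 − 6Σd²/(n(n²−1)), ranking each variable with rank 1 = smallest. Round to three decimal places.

0.700

Ranks of variable 1: 1, 4, 3, 5, 2
Ranks of variable 2: 3, 4, 2, 5, 1
d = r₁ − r₂: -2, 0, 1, 0, 1
d²: 4, 0, 1, 0, 1; Σd² = 6
ρ = 1 − 6·6/(5·24) = 1 − 36/120 = 0.700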